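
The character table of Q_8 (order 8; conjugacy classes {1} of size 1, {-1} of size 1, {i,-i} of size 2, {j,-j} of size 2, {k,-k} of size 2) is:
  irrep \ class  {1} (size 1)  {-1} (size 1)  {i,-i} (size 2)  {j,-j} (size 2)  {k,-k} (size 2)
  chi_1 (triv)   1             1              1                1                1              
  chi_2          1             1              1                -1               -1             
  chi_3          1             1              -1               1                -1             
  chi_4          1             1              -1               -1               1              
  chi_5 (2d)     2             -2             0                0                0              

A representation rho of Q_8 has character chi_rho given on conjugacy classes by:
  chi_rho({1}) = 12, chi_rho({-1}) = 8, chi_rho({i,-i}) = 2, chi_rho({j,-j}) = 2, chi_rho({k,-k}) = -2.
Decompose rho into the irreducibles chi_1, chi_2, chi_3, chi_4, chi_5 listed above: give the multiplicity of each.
Multiplicities: chi_1: 3, chi_2: 3, chi_3: 3, chi_4: 1, chi_5: 1.

Proof sketch: Use <chi_rho, chi> = (1/|G|) sum_C |C| * chi_rho(C) * conj(chi(C)) with |G| = 8 for each irreducible chi in the table:
  <chi_rho, chi_1> = (1/8)[1*(12)*conj(1) + 1*(8)*conj(1) + 2*(2)*conj(1) + 2*(2)*conj(1) + 2*(-2)*conj(1)]
      = (1/8)[(12) + (8) + (4) + (4) + (-4)] = 24/8 = 3
  <chi_rho, chi_2> = (1/8)[1*(12)*conj(1) + 1*(8)*conj(1) + 2*(2)*conj(1) + 2*(2)*conj(-1) + 2*(-2)*conj(-1)]
      = (1/8)[(12) + (8) + (4) + (-4) + (4)] = 24/8 = 3
  <chi_rho, chi_3> = (1/8)[1*(12)*conj(1) + 1*(8)*conj(1) + 2*(2)*conj(-1) + 2*(2)*conj(1) + 2*(-2)*conj(-1)]
      = (1/8)[(12) + (8) + (-4) + (4) + (4)] = 24/8 = 3
  <chi_rho, chi_4> = (1/8)[1*(12)*conj(1) + 1*(8)*conj(1) + 2*(2)*conj(-1) + 2*(2)*conj(-1) + 2*(-2)*conj(1)]
      = (1/8)[(12) + (8) + (-4) + (-4) + (-4)] = 8/8 = 1
  <chi_rho, chi_5> = (1/8)[1*(12)*conj(2) + 1*(8)*conj(-2) + 2*(2)*conj(0) + 2*(2)*conj(0) + 2*(-2)*conj(0)]
      = (1/8)[(24) + (-16) + (0) + (0) + (0)] = 8/8 = 1
Dimension check: dim(rho) = sum (mult * dim) = 3*1 + 3*1 + 3*1 + 1*1 + 1*2 = 12 = chi_rho(e) = 12.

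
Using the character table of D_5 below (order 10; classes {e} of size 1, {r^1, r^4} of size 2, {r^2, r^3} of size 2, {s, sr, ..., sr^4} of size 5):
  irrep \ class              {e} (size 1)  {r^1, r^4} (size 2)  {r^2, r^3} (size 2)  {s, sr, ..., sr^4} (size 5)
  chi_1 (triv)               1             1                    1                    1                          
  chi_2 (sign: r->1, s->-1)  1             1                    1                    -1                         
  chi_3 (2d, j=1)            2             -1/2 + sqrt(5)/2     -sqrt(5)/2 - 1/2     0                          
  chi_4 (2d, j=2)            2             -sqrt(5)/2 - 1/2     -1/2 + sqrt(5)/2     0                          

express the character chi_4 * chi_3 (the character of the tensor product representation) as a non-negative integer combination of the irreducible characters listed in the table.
chi_4 tensor chi_3 = chi_3 + chi_4 (all other irreducibles have multiplicity 0).

The character of a tensor product is the pointwise product (chi_4 * chi_3)(C) = chi_4(C) * chi_3(C):
  {e}: (2)*(2), {r^1, r^4}: (-sqrt(5)/2 - 1/2)*(-1/2 + sqrt(5)/2), {r^2, r^3}: (-1/2 + sqrt(5)/2)*(-sqrt(5)/2 - 1/2), {s, sr, ..., sr^4}: (0)*(0)
so (chi_4 * chi_3) takes values
  {e} -> 4, {r^1, r^4} -> -1, {r^2, r^3} -> -1, {s, sr, ..., sr^4} -> 0.
Now take the inner product of this character with each irreducible chi from the table, <chi_4*chi_3, chi> = (1/10) sum_C |C| (chi_4*chi_3)(C) conj(chi(C)):
  <chi_4*chi_3, chi_1> = (1/10)[1*(4)*conj(1) + 2*(-1)*conj(1) + 2*(-1)*conj(1) + 5*(0)*conj(1)]
      = (1/10)[(4) + (-2) + (-2) + (0)] = 0/10 = 0
  <chi_4*chi_3, chi_2> = (1/10)[1*(4)*conj(1) + 2*(-1)*conj(1) + 2*(-1)*conj(1) + 5*(0)*conj(-1)]
      = (1/10)[(4) + (-2) + (-2) + (0)] = 0/10 = 0
  <chi_4*chi_3, chi_3> = (1/10)[1*(4)*conj(2) + 2*(-1)*conj(-1/2 + sqrt(5)/2) + 2*(-1)*conj(-sqrt(5)/2 - 1/2) + 5*(0)*conj(0)]
      = (1/10)[(8) + (1 - sqrt(5)) + (1 + sqrt(5)) + (0)] = 10/10 = 1
  <chi_4*chi_3, chi_4> = (1/10)[1*(4)*conj(2) + 2*(-1)*conj(-sqrt(5)/2 - 1/2) + 2*(-1)*conj(-1/2 + sqrt(5)/2) + 5*(0)*conj(0)]
      = (1/10)[(8) + (1 + sqrt(5)) + (1 - sqrt(5)) + (0)] = 10/10 = 1
Hence the multiplicities are chi_3: 1, chi_4: 1. Dimension check: dim(chi_4)*dim(chi_3) = 2*2 = 4 and sum (mult * dim) = 1*2 + 1*2 = 4.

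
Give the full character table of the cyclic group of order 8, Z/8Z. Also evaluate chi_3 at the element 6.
Character table of Z/8Z (irreps indexed chi_0,...,chi_7 with chi_k(m) = zeta_8^(k*m), zeta_8 = exp(2*pi*i/8)):
  irrep \ class  {0} (size 1)  {1} (size 1)    {2} (size 1)  {3} (size 1)    {4} (size 1)  {5} (size 1)    {6} (size 1)  {7} (size 1)  
  chi_0          1             1               1             1               1             1               1             1             
  chi_1          1             exp(I*pi/4)     I             exp(3*I*pi/4)   -1            exp(-3*I*pi/4)  -I            exp(-I*pi/4)  
  chi_2          1             I               -1            -I              1             I               -1            -I            
  chi_3          1             exp(3*I*pi/4)   -I            exp(I*pi/4)     -1            exp(-I*pi/4)    I             exp(-3*I*pi/4)
  chi_4          1             -1              1             -1              1             -1              1             -1            
  chi_5          1             exp(-3*I*pi/4)  I             exp(-I*pi/4)    -1            exp(I*pi/4)     -I            exp(3*I*pi/4) 
  chi_6          1             -I              -1            I               1             -I              -1            I             
  chi_7          1             exp(-I*pi/4)    -I            exp(-3*I*pi/4)  -1            exp(3*I*pi/4)   I             exp(I*pi/4)   

Spot check: chi_3(6) = zeta_8^(3*6) = zeta_8^18 = I.

Proof sketch: Z/8Z is abelian, so all 8 irreducible complex representations are 1-dimensional. They are given by chi_k(m) = zeta_8^(k*m) for k = 0,...,7. Row orthogonality: sum_m chi_k(m) conj(chi_l(m)) = 8 * [k = l].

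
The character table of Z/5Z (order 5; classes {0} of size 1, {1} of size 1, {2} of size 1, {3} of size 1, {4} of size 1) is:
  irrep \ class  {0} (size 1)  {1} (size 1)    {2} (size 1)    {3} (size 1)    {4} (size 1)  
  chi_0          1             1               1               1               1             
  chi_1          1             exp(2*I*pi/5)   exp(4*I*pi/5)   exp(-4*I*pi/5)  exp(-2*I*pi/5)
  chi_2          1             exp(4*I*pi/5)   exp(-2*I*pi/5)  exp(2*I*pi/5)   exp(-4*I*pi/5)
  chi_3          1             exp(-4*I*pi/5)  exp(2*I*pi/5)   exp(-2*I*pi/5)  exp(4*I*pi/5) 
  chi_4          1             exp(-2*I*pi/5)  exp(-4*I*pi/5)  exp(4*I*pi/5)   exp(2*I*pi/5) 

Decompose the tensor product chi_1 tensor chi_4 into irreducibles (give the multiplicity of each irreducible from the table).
chi_1 tensor chi_4 = chi_0 (all other irreducibles have multiplicity 0).

Argument: The character of a tensor product is the pointwise product (chi_1 * chi_4)(C) = chi_1(C) * chi_4(C):
  {0}: (1)*(1), {1}: (exp(2*I*pi/5))*(exp(-2*I*pi/5)), {2}: (exp(4*I*pi/5))*(exp(-4*I*pi/5)), {3}: (exp(-4*I*pi/5))*(exp(4*I*pi/5)), {4}: (exp(-2*I*pi/5))*(exp(2*I*pi/5))
so (chi_1 * chi_4) takes values
  {0} -> 1, {1} -> 1, {2} -> 1, {3} -> 1, {4} -> 1.
Now take the inner product of this character with each irreducible chi from the table, <chi_1*chi_4, chi> = (1/5) sum_C |C| (chi_1*chi_4)(C) conj(chi(C)):
  <chi_1*chi_4, chi_0> = (1/5)[1*(1)*conj(1) + 1*(1)*conj(1) + 1*(1)*conj(1) + 1*(1)*conj(1) + 1*(1)*conj(1)]
      = (1/5)[(1) + (1) + (1) + (1) + (1)] = 5/5 = 1
  <chi_1*chi_4, chi_1> = (1/5)[1*(1)*conj(1) + 1*(1)*conj(exp(2*I*pi/5)) + 1*(1)*conj(exp(4*I*pi/5)) + 1*(1)*conj(exp(-4*I*pi/5)) + 1*(1)*conj(exp(-2*I*pi/5))]
      = (1/5)[(1) + (exp(-2*I*pi/5)) + (exp(-4*I*pi/5)) + (exp(4*I*pi/5)) + (exp(2*I*pi/5))] = 0/5 = 0
  <chi_1*chi_4, chi_2> = (1/5)[1*(1)*conj(1) + 1*(1)*conj(exp(4*I*pi/5)) + 1*(1)*conj(exp(-2*I*pi/5)) + 1*(1)*conj(exp(2*I*pi/5)) + 1*(1)*conj(exp(-4*I*pi/5))]
      = (1/5)[(1) + (exp(-4*I*pi/5)) + (exp(2*I*pi/5)) + (exp(-2*I*pi/5)) + (exp(4*I*pi/5))] = 0/5 = 0
  <chi_1*chi_4, chi_3> = (1/5)[1*(1)*conj(1) + 1*(1)*conj(exp(-4*I*pi/5)) + 1*(1)*conj(exp(2*I*pi/5)) + 1*(1)*conj(exp(-2*I*pi/5)) + 1*(1)*conj(exp(4*I*pi/5))]
      = (1/5)[(1) + (exp(4*I*pi/5)) + (exp(-2*I*pi/5)) + (exp(2*I*pi/5)) + (exp(-4*I*pi/5))] = 0/5 = 0
  <chi_1*chi_4, chi_4> = (1/5)[1*(1)*conj(1) + 1*(1)*conj(exp(-2*I*pi/5)) + 1*(1)*conj(exp(-4*I*pi/5)) + 1*(1)*conj(exp(4*I*pi/5)) + 1*(1)*conj(exp(2*I*pi/5))]
      = (1/5)[(1) + (exp(2*I*pi/5)) + (exp(4*I*pi/5)) + (exp(-4*I*pi/5)) + (exp(-2*I*pi/5))] = 0/5 = 0
(Exp terms are combined using exp(i*s)*conj(exp(i*t)) = exp(i*(s-t)), and sums of them are collapsed using the identity that for every m > 1 the m distinct m-th roots of unity sum to 0, e.g. 1 + exp(2*I*pi/3) + exp(-2*I*pi/3) = 0.)
Hence the multiplicities are chi_0: 1. Dimension check: dim(chi_1)*dim(chi_4) = 1*1 = 1 and sum (mult * dim) = 1*1 = 1.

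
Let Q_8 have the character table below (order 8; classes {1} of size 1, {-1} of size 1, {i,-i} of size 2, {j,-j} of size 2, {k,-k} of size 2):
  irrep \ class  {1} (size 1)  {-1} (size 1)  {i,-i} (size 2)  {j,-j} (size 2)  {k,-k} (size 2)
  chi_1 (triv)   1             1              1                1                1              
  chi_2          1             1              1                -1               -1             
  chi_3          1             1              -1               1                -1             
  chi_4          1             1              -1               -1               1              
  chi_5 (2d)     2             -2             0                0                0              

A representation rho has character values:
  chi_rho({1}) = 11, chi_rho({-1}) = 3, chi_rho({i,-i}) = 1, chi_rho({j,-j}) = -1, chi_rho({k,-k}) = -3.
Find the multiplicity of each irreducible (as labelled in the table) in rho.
Multiplicities: chi_1: 1, chi_2: 3, chi_3: 2, chi_4: 1, chi_5: 2.

Explanation: Use <chi_rho, chi> = (1/|G|) sum_C |C| * chi_rho(C) * conj(chi(C)) with |G| = 8 for each irreducible chi in the table:
  <chi_rho, chi_1> = (1/8)[1*(11)*conj(1) + 1*(3)*conj(1) + 2*(1)*conj(1) + 2*(-1)*conj(1) + 2*(-3)*conj(1)]
      = (1/8)[(11) + (3) + (2) + (-2) + (-6)] = 8/8 = 1
  <chi_rho, chi_2> = (1/8)[1*(11)*conj(1) + 1*(3)*conj(1) + 2*(1)*conj(1) + 2*(-1)*conj(-1) + 2*(-3)*conj(-1)]
      = (1/8)[(11) + (3) + (2) + (2) + (6)] = 24/8 = 3
  <chi_rho, chi_3> = (1/8)[1*(11)*conj(1) + 1*(3)*conj(1) + 2*(1)*conj(-1) + 2*(-1)*conj(1) + 2*(-3)*conj(-1)]
      = (1/8)[(11) + (3) + (-2) + (-2) + (6)] = 16/8 = 2
  <chi_rho, chi_4> = (1/8)[1*(11)*conj(1) + 1*(3)*conj(1) + 2*(1)*conj(-1) + 2*(-1)*conj(-1) + 2*(-3)*conj(1)]
      = (1/8)[(11) + (3) + (-2) + (2) + (-6)] = 8/8 = 1
  <chi_rho, chi_5> = (1/8)[1*(11)*conj(2) + 1*(3)*conj(-2) + 2*(1)*conj(0) + 2*(-1)*conj(0) + 2*(-3)*conj(0)]
      = (1/8)[(22) + (-6) + (0) + (0) + (0)] = 16/8 = 2
Dimension check: dim(rho) = sum (mult * dim) = 1*1 + 3*1 + 2*1 + 1*1 + 2*2 = 11 = chi_rho(e) = 11.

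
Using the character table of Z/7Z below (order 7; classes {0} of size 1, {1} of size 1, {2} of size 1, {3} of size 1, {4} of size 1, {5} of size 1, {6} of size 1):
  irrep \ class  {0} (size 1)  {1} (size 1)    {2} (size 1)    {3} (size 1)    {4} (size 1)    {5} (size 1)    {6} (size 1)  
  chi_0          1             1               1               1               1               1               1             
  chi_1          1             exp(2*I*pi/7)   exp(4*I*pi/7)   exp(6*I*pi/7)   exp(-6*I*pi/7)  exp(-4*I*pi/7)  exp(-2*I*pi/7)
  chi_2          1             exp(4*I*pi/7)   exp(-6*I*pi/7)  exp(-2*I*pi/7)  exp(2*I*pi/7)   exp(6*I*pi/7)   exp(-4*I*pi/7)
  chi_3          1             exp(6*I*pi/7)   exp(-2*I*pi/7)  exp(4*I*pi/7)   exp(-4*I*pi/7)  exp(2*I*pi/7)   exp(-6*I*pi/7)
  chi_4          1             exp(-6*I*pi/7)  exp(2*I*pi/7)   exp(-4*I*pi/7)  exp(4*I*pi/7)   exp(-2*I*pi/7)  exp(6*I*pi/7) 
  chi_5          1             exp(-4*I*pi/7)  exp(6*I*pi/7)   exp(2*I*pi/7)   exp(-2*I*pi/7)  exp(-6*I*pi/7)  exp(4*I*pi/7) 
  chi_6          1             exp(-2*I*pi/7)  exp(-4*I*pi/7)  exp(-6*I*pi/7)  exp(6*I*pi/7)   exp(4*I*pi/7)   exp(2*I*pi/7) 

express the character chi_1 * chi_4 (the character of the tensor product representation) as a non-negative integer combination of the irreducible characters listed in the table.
chi_1 tensor chi_4 = chi_5 (all other irreducibles have multiplicity 0).

Justification: The character of a tensor product is the pointwise product (chi_1 * chi_4)(C) = chi_1(C) * chi_4(C):
  {0}: (1)*(1), {1}: (exp(2*I*pi/7))*(exp(-6*I*pi/7)), {2}: (exp(4*I*pi/7))*(exp(2*I*pi/7)), {3}: (exp(6*I*pi/7))*(exp(-4*I*pi/7)), {4}: (exp(-6*I*pi/7))*(exp(4*I*pi/7)), {5}: (exp(-4*I*pi/7))*(exp(-2*I*pi/7)), {6}: (exp(-2*I*pi/7))*(exp(6*I*pi/7))
so (chi_1 * chi_4) takes values
  {0} -> 1, {1} -> exp(-4*I*pi/7), {2} -> exp(6*I*pi/7), {3} -> exp(2*I*pi/7), {4} -> exp(-2*I*pi/7), {5} -> exp(-6*I*pi/7), {6} -> exp(4*I*pi/7).
Now take the inner product of this character with each irreducible chi from the table, <chi_1*chi_4, chi> = (1/7) sum_C |C| (chi_1*chi_4)(C) conj(chi(C)):
  <chi_1*chi_4, chi_0> = (1/7)[1*(1)*conj(1) + 1*(exp(-4*I*pi/7))*conj(1) + 1*(exp(6*I*pi/7))*conj(1) + 1*(exp(2*I*pi/7))*conj(1) + 1*(exp(-2*I*pi/7))*conj(1) + 1*(exp(-6*I*pi/7))*conj(1) + 1*(exp(4*I*pi/7))*conj(1)]
      = (1/7)[(1) + (exp(-4*I*pi/7)) + (exp(6*I*pi/7)) + (exp(2*I*pi/7)) + (exp(-2*I*pi/7)) + (exp(-6*I*pi/7)) + (exp(4*I*pi/7))] = 0/7 = 0
  <chi_1*chi_4, chi_1> = (1/7)[1*(1)*conj(1) + 1*(exp(-4*I*pi/7))*conj(exp(2*I*pi/7)) + 1*(exp(6*I*pi/7))*conj(exp(4*I*pi/7)) + 1*(exp(2*I*pi/7))*conj(exp(6*I*pi/7)) + 1*(exp(-2*I*pi/7))*conj(exp(-6*I*pi/7)) + 1*(exp(-6*I*pi/7))*conj(exp(-4*I*pi/7)) + 1*(exp(4*I*pi/7))*conj(exp(-2*I*pi/7))]
      = (1/7)[(1) + (exp(-6*I*pi/7)) + (exp(2*I*pi/7)) + (exp(-4*I*pi/7)) + (exp(4*I*pi/7)) + (exp(-2*I*pi/7)) + (exp(6*I*pi/7))] = 0/7 = 0
  <chi_1*chi_4, chi_2> = (1/7)[1*(1)*conj(1) + 1*(exp(-4*I*pi/7))*conj(exp(4*I*pi/7)) + 1*(exp(6*I*pi/7))*conj(exp(-6*I*pi/7)) + 1*(exp(2*I*pi/7))*conj(exp(-2*I*pi/7)) + 1*(exp(-2*I*pi/7))*conj(exp(2*I*pi/7)) + 1*(exp(-6*I*pi/7))*conj(exp(6*I*pi/7)) + 1*(exp(4*I*pi/7))*conj(exp(-4*I*pi/7))]
      = (1/7)[(1) + (exp(6*I*pi/7)) + (exp(-2*I*pi/7)) + (exp(4*I*pi/7)) + (exp(-4*I*pi/7)) + (exp(2*I*pi/7)) + (exp(-6*I*pi/7))] = 0/7 = 0
  <chi_1*chi_4, chi_3> = (1/7)[1*(1)*conj(1) + 1*(exp(-4*I*pi/7))*conj(exp(6*I*pi/7)) + 1*(exp(6*I*pi/7))*conj(exp(-2*I*pi/7)) + 1*(exp(2*I*pi/7))*conj(exp(4*I*pi/7)) + 1*(exp(-2*I*pi/7))*conj(exp(-4*I*pi/7)) + 1*(exp(-6*I*pi/7))*conj(exp(2*I*pi/7)) + 1*(exp(4*I*pi/7))*conj(exp(-6*I*pi/7))]
      = (1/7)[(1) + (exp(4*I*pi/7)) + (exp(-6*I*pi/7)) + (exp(-2*I*pi/7)) + (exp(2*I*pi/7)) + (exp(6*I*pi/7)) + (exp(-4*I*pi/7))] = 0/7 = 0
  <chi_1*chi_4, chi_4> = (1/7)[1*(1)*conj(1) + 1*(exp(-4*I*pi/7))*conj(exp(-6*I*pi/7)) + 1*(exp(6*I*pi/7))*conj(exp(2*I*pi/7)) + 1*(exp(2*I*pi/7))*conj(exp(-4*I*pi/7)) + 1*(exp(-2*I*pi/7))*conj(exp(4*I*pi/7)) + 1*(exp(-6*I*pi/7))*conj(exp(-2*I*pi/7)) + 1*(exp(4*I*pi/7))*conj(exp(6*I*pi/7))]
      = (1/7)[(1) + (exp(2*I*pi/7)) + (exp(4*I*pi/7)) + (exp(6*I*pi/7)) + (exp(-6*I*pi/7)) + (exp(-4*I*pi/7)) + (exp(-2*I*pi/7))] = 0/7 = 0
  <chi_1*chi_4, chi_5> = (1/7)[1*(1)*conj(1) + 1*(exp(-4*I*pi/7))*conj(exp(-4*I*pi/7)) + 1*(exp(6*I*pi/7))*conj(exp(6*I*pi/7)) + 1*(exp(2*I*pi/7))*conj(exp(2*I*pi/7)) + 1*(exp(-2*I*pi/7))*conj(exp(-2*I*pi/7)) + 1*(exp(-6*I*pi/7))*conj(exp(-6*I*pi/7)) + 1*(exp(4*I*pi/7))*conj(exp(4*I*pi/7))]
      = (1/7)[(1) + (1) + (1) + (1) + (1) + (1) + (1)] = 7/7 = 1
  <chi_1*chi_4, chi_6> = (1/7)[1*(1)*conj(1) + 1*(exp(-4*I*pi/7))*conj(exp(-2*I*pi/7)) + 1*(exp(6*I*pi/7))*conj(exp(-4*I*pi/7)) + 1*(exp(2*I*pi/7))*conj(exp(-6*I*pi/7)) + 1*(exp(-2*I*pi/7))*conj(exp(6*I*pi/7)) + 1*(exp(-6*I*pi/7))*conj(exp(4*I*pi/7)) + 1*(exp(4*I*pi/7))*conj(exp(2*I*pi/7))]
      = (1/7)[(1) + (exp(-2*I*pi/7)) + (exp(-4*I*pi/7)) + (exp(-6*I*pi/7)) + (exp(6*I*pi/7)) + (exp(4*I*pi/7)) + (exp(2*I*pi/7))] = 0/7 = 0
(Exp terms are combined using exp(i*s)*conj(exp(i*t)) = exp(i*(s-t)), and sums of them are collapsed using the identity that for every m > 1 the m distinct m-th roots of unity sum to 0, e.g. 1 + exp(2*I*pi/3) + exp(-2*I*pi/3) = 0.)
Hence the multiplicities are chi_5: 1. Dimension check: dim(chi_1)*dim(chi_4) = 1*1 = 1 and sum (mult * dim) = 1*1 = 1.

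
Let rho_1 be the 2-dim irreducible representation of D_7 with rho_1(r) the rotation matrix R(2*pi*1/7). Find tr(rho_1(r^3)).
chi_{rho_1}(r^3) = 2*cos(2*pi*1*3/7) = -2*cos(pi/7)

Working: rho_1(r^3) is rotation by angle 2*pi*1*3/7, whose trace is 2*cos(2*pi*1*3/7) = -2*cos(pi/7).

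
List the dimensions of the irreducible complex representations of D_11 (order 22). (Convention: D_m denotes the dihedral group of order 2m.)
Dimensions: 1, 1, 2, 2, 2, 2, 2

Details: There are 7 irreducibles (= number of conjugacy classes). Their dimensions d_i satisfy sum d_i^2 = |G| = 22: 1 + 1 + 4 + 4 + 4 + 4 + 4 = 22.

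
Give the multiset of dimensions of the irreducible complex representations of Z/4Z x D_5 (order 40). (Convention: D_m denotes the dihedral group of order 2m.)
Dimensions: 1, 1, 1, 1, 1, 1, 1, 1, 2, 2, 2, 2, 2, 2, 2, 2

Justification: There are 16 irreducibles (= number of conjugacy classes). Their dimensions d_i satisfy sum d_i^2 = |G| = 40: 1 + 1 + 1 + 1 + 1 + 1 + 1 + 1 + 4 + 4 + 4 + 4 + 4 + 4 + 4 + 4 = 40. (For the product with Z/4Z: each of the 4 1-dim characters of Z/4Z tensors with each irrep of D_5, giving 4 copies of each D_5-dimension.)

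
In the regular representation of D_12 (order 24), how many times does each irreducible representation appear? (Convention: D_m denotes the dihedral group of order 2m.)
Each irreducible V_i of dimension d_i appears with multiplicity d_i, i.e. rho_reg = (direct sum over all irreducibles V_i) d_i V_i. The irreducible dimensions for D_12 are 1, 1, 1, 1, 2, 2, 2, 2, 2: 4 irreducibles of dimension 1, each with multiplicity 1; 5 irreducibles of dimension 2, each with multiplicity 2. Total dimension 4*1*1 + 5*2*2 = 24 = |G|.

Why: General theorem: in the regular representation of a finite group G, each irreducible appears with multiplicity equal to its dimension. Check: dim(rho_reg) = sum d_i^2 = 1 + 1 + 1 + 1 + 4 + 4 + 4 + 4 + 4 = 24 = |G|.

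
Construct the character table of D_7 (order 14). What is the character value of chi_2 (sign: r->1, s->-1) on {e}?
Conjugacy classes: {e} of size 1, {r^1, r^6} of size 2, {r^2, r^5} of size 2, {r^3, r^4} of size 2, {s, sr, ..., sr^6} of size 7.
Character table:
  irrep \ class              {e} (size 1)  {r^1, r^6} (size 2)  {r^2, r^5} (size 2)  {r^3, r^4} (size 2)  {s, sr, ..., sr^6} (size 7)
  chi_1 (triv)               1             1                    1                    1                    1                          
  chi_2 (sign: r->1, s->-1)  1             1                    1                    1                    -1                         
  chi_3 (2d, j=1)            2             2*cos(2*pi/7)        -2*cos(3*pi/7)       -2*cos(pi/7)         0                          
  chi_4 (2d, j=2)            2             -2*cos(3*pi/7)       -2*cos(pi/7)         2*cos(2*pi/7)        0                          
  chi_5 (2d, j=3)            2             -2*cos(pi/7)         2*cos(2*pi/7)        -2*cos(3*pi/7)       0                          

Spot check: chi_2 (sign: r->1, s->-1) on {e} = 1.

Explanation: D_7 has order 2*7 = 14 with 5 conjugacy classes, hence 5 irreducibles. Sum of squared dims 1 + 1 + 4 + 4 + 4 = 14 = |G|. Linear characters come from the abelianisation; the 2-dimensional irreps have character r^k -> 2*cos(2*pi*j*k/7), reflections -> 0.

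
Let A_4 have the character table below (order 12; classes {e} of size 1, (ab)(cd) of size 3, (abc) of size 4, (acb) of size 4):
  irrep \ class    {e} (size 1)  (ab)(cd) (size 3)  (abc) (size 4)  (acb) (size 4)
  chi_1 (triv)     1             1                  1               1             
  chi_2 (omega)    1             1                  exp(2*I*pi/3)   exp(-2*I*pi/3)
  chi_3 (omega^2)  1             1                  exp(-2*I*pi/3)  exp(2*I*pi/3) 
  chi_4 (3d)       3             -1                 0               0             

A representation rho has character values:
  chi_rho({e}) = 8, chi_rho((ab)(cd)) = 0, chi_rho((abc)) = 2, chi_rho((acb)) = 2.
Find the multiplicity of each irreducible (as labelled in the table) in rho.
Multiplicities: chi_1: 2, chi_2: 0, chi_3: 0, chi_4: 2.

Details: Use <chi_rho, chi> = (1/|G|) sum_C |C| * chi_rho(C) * conj(chi(C)) with |G| = 12 for each irreducible chi in the table:
  <chi_rho, chi_1> = (1/12)[1*(8)*conj(1) + 3*(0)*conj(1) + 4*(2)*conj(1) + 4*(2)*conj(1)]
      = (1/12)[(8) + (0) + (8) + (8)] = 24/12 = 2
  <chi_rho, chi_2> = (1/12)[1*(8)*conj(1) + 3*(0)*conj(1) + 4*(2)*conj(exp(2*I*pi/3)) + 4*(2)*conj(exp(-2*I*pi/3))]
      = (1/12)[(8) + (0) + (8*exp(-2*I*pi/3)) + (8*exp(2*I*pi/3))] = 0/12 = 0
  <chi_rho, chi_3> = (1/12)[1*(8)*conj(1) + 3*(0)*conj(1) + 4*(2)*conj(exp(-2*I*pi/3)) + 4*(2)*conj(exp(2*I*pi/3))]
      = (1/12)[(8) + (0) + (8*exp(2*I*pi/3)) + (8*exp(-2*I*pi/3))] = 0/12 = 0
  <chi_rho, chi_4> = (1/12)[1*(8)*conj(3) + 3*(0)*conj(-1) + 4*(2)*conj(0) + 4*(2)*conj(0)]
      = (1/12)[(24) + (0) + (0) + (0)] = 24/12 = 2
(Exp terms are combined using exp(i*s)*conj(exp(i*t)) = exp(i*(s-t)), and sums of them are collapsed using the identity that for every m > 1 the m distinct m-th roots of unity sum to 0, e.g. 1 + exp(2*I*pi/3) + exp(-2*I*pi/3) = 0.)
Dimension check: dim(rho) = sum (mult * dim) = 2*1 + 0*1 + 0*1 + 2*3 = 8 = chi_rho(e) = 8.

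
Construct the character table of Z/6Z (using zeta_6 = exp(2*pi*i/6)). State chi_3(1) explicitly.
Character table of Z/6Z (irreps indexed chi_0,...,chi_5 with chi_k(m) = zeta_6^(k*m), zeta_6 = exp(2*pi*i/6)):
  irrep \ class  {0} (size 1)  {1} (size 1)    {2} (size 1)    {3} (size 1)  {4} (size 1)    {5} (size 1)  
  chi_0          1             1               1               1             1               1             
  chi_1          1             exp(I*pi/3)     exp(2*I*pi/3)   -1            exp(-2*I*pi/3)  exp(-I*pi/3)  
  chi_2          1             exp(2*I*pi/3)   exp(-2*I*pi/3)  1             exp(2*I*pi/3)   exp(-2*I*pi/3)
  chi_3          1             -1              1               -1            1               -1            
  chi_4          1             exp(-2*I*pi/3)  exp(2*I*pi/3)   1             exp(-2*I*pi/3)  exp(2*I*pi/3) 
  chi_5          1             exp(-I*pi/3)    exp(-2*I*pi/3)  -1            exp(2*I*pi/3)   exp(I*pi/3)   

Spot check: chi_3(1) = zeta_6^(3*1) = zeta_6^3 = -1.

Why: Z/6Z is abelian, so all 6 irreducible complex representations are 1-dimensional. They are given by chi_k(m) = zeta_6^(k*m) for k = 0,...,5. Row orthogonality: sum_m chi_k(m) conj(chi_l(m)) = 6 * [k = l].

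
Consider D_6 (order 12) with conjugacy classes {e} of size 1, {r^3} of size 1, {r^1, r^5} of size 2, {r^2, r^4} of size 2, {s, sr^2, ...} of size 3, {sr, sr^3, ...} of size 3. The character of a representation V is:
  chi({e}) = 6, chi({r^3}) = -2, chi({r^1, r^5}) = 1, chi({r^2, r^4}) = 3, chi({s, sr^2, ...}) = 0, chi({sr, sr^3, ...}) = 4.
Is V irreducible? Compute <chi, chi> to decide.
Not irreducible (reducible): <chi, chi> = 9 > 1.

Working: <chi, chi> = (1/|G|) sum_C |C| * |chi(C)|^2 = (1/12)[1*|6|^2 + 1*|-2|^2 + 2*|1|^2 + 2*|3|^2 + 3*|0|^2 + 3*|4|^2]
  = (1/12)[(36) + (4) + (2) + (18) + (0) + (48)] = 108/12 = 9.
A character is irreducible iff <chi, chi> = 1, so this representation is reducible.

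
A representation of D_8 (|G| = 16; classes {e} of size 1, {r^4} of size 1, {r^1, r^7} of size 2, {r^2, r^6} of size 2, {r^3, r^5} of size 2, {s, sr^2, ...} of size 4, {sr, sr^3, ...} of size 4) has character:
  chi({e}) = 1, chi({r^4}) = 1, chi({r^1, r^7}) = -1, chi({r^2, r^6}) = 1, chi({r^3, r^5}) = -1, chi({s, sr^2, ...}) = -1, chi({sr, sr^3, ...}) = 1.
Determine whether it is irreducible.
Irreducible: <chi, chi> = 1.

Solution. <chi, chi> = (1/|G|) sum_C |C| * |chi(C)|^2 = (1/16)[1*|1|^2 + 1*|1|^2 + 2*|-1|^2 + 2*|1|^2 + 2*|-1|^2 + 4*|-1|^2 + 4*|1|^2]
  = (1/16)[(1) + (1) + (2) + (2) + (2) + (4) + (4)] = 16/16 = 1.
A character is irreducible iff <chi, chi> = 1, so this representation is irreducible.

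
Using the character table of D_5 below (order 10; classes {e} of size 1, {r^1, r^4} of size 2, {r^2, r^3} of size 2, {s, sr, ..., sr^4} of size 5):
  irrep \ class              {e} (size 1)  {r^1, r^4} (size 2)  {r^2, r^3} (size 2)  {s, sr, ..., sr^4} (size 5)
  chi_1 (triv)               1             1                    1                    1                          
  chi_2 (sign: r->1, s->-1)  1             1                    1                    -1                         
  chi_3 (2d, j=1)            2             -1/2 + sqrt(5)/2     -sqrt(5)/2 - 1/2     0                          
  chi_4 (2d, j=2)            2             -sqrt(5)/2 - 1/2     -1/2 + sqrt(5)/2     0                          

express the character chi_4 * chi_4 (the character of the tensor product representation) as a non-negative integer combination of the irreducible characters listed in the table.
chi_4 tensor chi_4 = chi_1 + chi_2 + chi_3 (all other irreducibles have multiplicity 0).

Why: The character of a tensor product is the pointwise product (chi_4 * chi_4)(C) = chi_4(C) * chi_4(C):
  {e}: (2)*(2), {r^1, r^4}: (-sqrt(5)/2 - 1/2)*(-sqrt(5)/2 - 1/2), {r^2, r^3}: (-1/2 + sqrt(5)/2)*(-1/2 + sqrt(5)/2), {s, sr, ..., sr^4}: (0)*(0)
so (chi_4 * chi_4) takes values
  {e} -> 4, {r^1, r^4} -> sqrt(5)/2 + 3/2, {r^2, r^3} -> 3/2 - sqrt(5)/2, {s, sr, ..., sr^4} -> 0.
Now take the inner product of this character with each irreducible chi from the table, <chi_4*chi_4, chi> = (1/10) sum_C |C| (chi_4*chi_4)(C) conj(chi(C)):
  <chi_4*chi_4, chi_1> = (1/10)[1*(4)*conj(1) + 2*(sqrt(5)/2 + 3/2)*conj(1) + 2*(3/2 - sqrt(5)/2)*conj(1) + 5*(0)*conj(1)]
      = (1/10)[(4) + (sqrt(5) + 3) + (3 - sqrt(5)) + (0)] = 10/10 = 1
  <chi_4*chi_4, chi_2> = (1/10)[1*(4)*conj(1) + 2*(sqrt(5)/2 + 3/2)*conj(1) + 2*(3/2 - sqrt(5)/2)*conj(1) + 5*(0)*conj(-1)]
      = (1/10)[(4) + (sqrt(5) + 3) + (3 - sqrt(5)) + (0)] = 10/10 = 1
  <chi_4*chi_4, chi_3> = (1/10)[1*(4)*conj(2) + 2*(sqrt(5)/2 + 3/2)*conj(-1/2 + sqrt(5)/2) + 2*(3/2 - sqrt(5)/2)*conj(-sqrt(5)/2 - 1/2) + 5*(0)*conj(0)]
      = (1/10)[(8) + (1 + sqrt(5)) + (1 - sqrt(5)) + (0)] = 10/10 = 1
  <chi_4*chi_4, chi_4> = (1/10)[1*(4)*conj(2) + 2*(sqrt(5)/2 + 3/2)*conj(-sqrt(5)/2 - 1/2) + 2*(3/2 - sqrt(5)/2)*conj(-1/2 + sqrt(5)/2) + 5*(0)*conj(0)]
      = (1/10)[(8) + (-2*sqrt(5) - 4) + (-4 + 2*sqrt(5)) + (0)] = 0/10 = 0
Hence the multiplicities are chi_1: 1, chi_2: 1, chi_3: 1. Dimension check: dim(chi_4)*dim(chi_4) = 2*2 = 4 and sum (mult * dim) = 1*1 + 1*1 + 1*2 = 4.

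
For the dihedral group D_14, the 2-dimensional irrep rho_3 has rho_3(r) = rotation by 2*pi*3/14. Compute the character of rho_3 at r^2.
chi_{rho_3}(r^2) = 2*cos(2*pi*3*2/14) = -2*cos(pi/7)

Argument: rho_3(r^2) is rotation by angle 2*pi*3*2/14, whose trace is 2*cos(2*pi*3*2/14) = -2*cos(pi/7).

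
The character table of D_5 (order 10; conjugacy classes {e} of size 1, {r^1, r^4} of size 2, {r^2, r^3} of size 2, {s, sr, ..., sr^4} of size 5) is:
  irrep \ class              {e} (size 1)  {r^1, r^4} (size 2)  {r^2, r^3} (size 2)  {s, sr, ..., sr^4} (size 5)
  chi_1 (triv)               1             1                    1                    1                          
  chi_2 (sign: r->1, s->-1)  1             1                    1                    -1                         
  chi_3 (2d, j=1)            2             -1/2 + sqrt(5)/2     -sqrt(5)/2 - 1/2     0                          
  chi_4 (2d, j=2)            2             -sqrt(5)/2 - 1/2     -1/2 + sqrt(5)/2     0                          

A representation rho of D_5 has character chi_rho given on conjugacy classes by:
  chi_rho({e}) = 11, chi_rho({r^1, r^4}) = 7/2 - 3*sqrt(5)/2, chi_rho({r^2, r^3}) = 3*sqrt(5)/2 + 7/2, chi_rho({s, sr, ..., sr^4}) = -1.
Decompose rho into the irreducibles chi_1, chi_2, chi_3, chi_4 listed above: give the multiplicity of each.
Multiplicities: chi_1: 2, chi_2: 3, chi_3: 0, chi_4: 3.

Justification: Use <chi_rho, chi> = (1/|G|) sum_C |C| * chi_rho(C) * conj(chi(C)) with |G| = 10 for each irreducible chi in the table:
  <chi_rho, chi_1> = (1/10)[1*(11)*conj(1) + 2*(7/2 - 3*sqrt(5)/2)*conj(1) + 2*(3*sqrt(5)/2 + 7/2)*conj(1) + 5*(-1)*conj(1)]
      = (1/10)[(11) + (7 - 3*sqrt(5)) + (3*sqrt(5) + 7) + (-5)] = 20/10 = 2
  <chi_rho, chi_2> = (1/10)[1*(11)*conj(1) + 2*(7/2 - 3*sqrt(5)/2)*conj(1) + 2*(3*sqrt(5)/2 + 7/2)*conj(1) + 5*(-1)*conj(-1)]
      = (1/10)[(11) + (7 - 3*sqrt(5)) + (3*sqrt(5) + 7) + (5)] = 30/10 = 3
  <chi_rho, chi_3> = (1/10)[1*(11)*conj(2) + 2*(7/2 - 3*sqrt(5)/2)*conj(-1/2 + sqrt(5)/2) + 2*(3*sqrt(5)/2 + 7/2)*conj(-sqrt(5)/2 - 1/2) + 5*(-1)*conj(0)]
      = (1/10)[(22) + (-11 + 5*sqrt(5)) + (-5*sqrt(5) - 11) + (0)] = 0/10 = 0
  <chi_rho, chi_4> = (1/10)[1*(11)*conj(2) + 2*(7/2 - 3*sqrt(5)/2)*conj(-sqrt(5)/2 - 1/2) + 2*(3*sqrt(5)/2 + 7/2)*conj(-1/2 + sqrt(5)/2) + 5*(-1)*conj(0)]
      = (1/10)[(22) + (4 - 2*sqrt(5)) + (4 + 2*sqrt(5)) + (0)] = 30/10 = 3
Dimension check: dim(rho) = sum (mult * dim) = 2*1 + 3*1 + 0*2 + 3*2 = 11 = chi_rho(e) = 11.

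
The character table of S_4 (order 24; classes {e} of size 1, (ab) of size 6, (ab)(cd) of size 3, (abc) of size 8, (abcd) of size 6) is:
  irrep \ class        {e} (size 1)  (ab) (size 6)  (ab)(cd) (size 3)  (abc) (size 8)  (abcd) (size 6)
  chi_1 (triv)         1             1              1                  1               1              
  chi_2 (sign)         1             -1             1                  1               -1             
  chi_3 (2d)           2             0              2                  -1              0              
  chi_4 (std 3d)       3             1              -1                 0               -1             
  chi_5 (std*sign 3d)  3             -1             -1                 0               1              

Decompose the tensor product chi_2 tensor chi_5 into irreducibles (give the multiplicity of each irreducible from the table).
chi_2 tensor chi_5 = chi_4 (all other irreducibles have multiplicity 0).

Argument: The character of a tensor product is the pointwise product (chi_2 * chi_5)(C) = chi_2(C) * chi_5(C):
  {e}: (1)*(3), (ab): (-1)*(-1), (ab)(cd): (1)*(-1), (abc): (1)*(0), (abcd): (-1)*(1)
so (chi_2 * chi_5) takes values
  {e} -> 3, (ab) -> 1, (ab)(cd) -> -1, (abc) -> 0, (abcd) -> -1.
Now take the inner product of this character with each irreducible chi from the table, <chi_2*chi_5, chi> = (1/24) sum_C |C| (chi_2*chi_5)(C) conj(chi(C)):
  <chi_2*chi_5, chi_1> = (1/24)[1*(3)*conj(1) + 6*(1)*conj(1) + 3*(-1)*conj(1) + 8*(0)*conj(1) + 6*(-1)*conj(1)]
      = (1/24)[(3) + (6) + (-3) + (0) + (-6)] = 0/24 = 0
  <chi_2*chi_5, chi_2> = (1/24)[1*(3)*conj(1) + 6*(1)*conj(-1) + 3*(-1)*conj(1) + 8*(0)*conj(1) + 6*(-1)*conj(-1)]
      = (1/24)[(3) + (-6) + (-3) + (0) + (6)] = 0/24 = 0
  <chi_2*chi_5, chi_3> = (1/24)[1*(3)*conj(2) + 6*(1)*conj(0) + 3*(-1)*conj(2) + 8*(0)*conj(-1) + 6*(-1)*conj(0)]
      = (1/24)[(6) + (0) + (-6) + (0) + (0)] = 0/24 = 0
  <chi_2*chi_5, chi_4> = (1/24)[1*(3)*conj(3) + 6*(1)*conj(1) + 3*(-1)*conj(-1) + 8*(0)*conj(0) + 6*(-1)*conj(-1)]
      = (1/24)[(9) + (6) + (3) + (0) + (6)] = 24/24 = 1
  <chi_2*chi_5, chi_5> = (1/24)[1*(3)*conj(3) + 6*(1)*conj(-1) + 3*(-1)*conj(-1) + 8*(0)*conj(0) + 6*(-1)*conj(1)]
      = (1/24)[(9) + (-6) + (3) + (0) + (-6)] = 0/24 = 0
Hence the multiplicities are chi_4: 1. Dimension check: dim(chi_2)*dim(chi_5) = 1*3 = 3 and sum (mult * dim) = 1*3 = 3.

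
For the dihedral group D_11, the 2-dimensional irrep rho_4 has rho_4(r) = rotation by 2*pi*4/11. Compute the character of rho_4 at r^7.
chi_{rho_4}(r^7) = 2*cos(2*pi*4*7/11) = -2*cos(pi/11)

rho_4(r^7) is rotation by angle 2*pi*4*7/11, whose trace is 2*cos(2*pi*4*7/11) = -2*cos(pi/11).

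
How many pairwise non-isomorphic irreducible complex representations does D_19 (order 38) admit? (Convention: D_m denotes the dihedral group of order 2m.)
11

Argument: The number of irreducible complex representations of a finite group equals its number of conjugacy classes. D_19 has 11 conjugacy classes ((n+3)/2 for n odd), so D_19 (order 38) has exactly 11 irreducible complex representations.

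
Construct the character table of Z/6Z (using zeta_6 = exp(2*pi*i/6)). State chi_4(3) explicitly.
Character table of Z/6Z (irreps indexed chi_0,...,chi_5 with chi_k(m) = zeta_6^(k*m), zeta_6 = exp(2*pi*i/6)):
  irrep \ class  {0} (size 1)  {1} (size 1)    {2} (size 1)    {3} (size 1)  {4} (size 1)    {5} (size 1)  
  chi_0          1             1               1               1             1               1             
  chi_1          1             exp(I*pi/3)     exp(2*I*pi/3)   -1            exp(-2*I*pi/3)  exp(-I*pi/3)  
  chi_2          1             exp(2*I*pi/3)   exp(-2*I*pi/3)  1             exp(2*I*pi/3)   exp(-2*I*pi/3)
  chi_3          1             -1              1               -1            1               -1            
  chi_4          1             exp(-2*I*pi/3)  exp(2*I*pi/3)   1             exp(-2*I*pi/3)  exp(2*I*pi/3) 
  chi_5          1             exp(-I*pi/3)    exp(-2*I*pi/3)  -1            exp(2*I*pi/3)   exp(I*pi/3)   

Spot check: chi_4(3) = zeta_6^(4*3) = zeta_6^12 = 1.

Explanation: Z/6Z is abelian, so all 6 irreducible complex representations are 1-dimensional. They are given by chi_k(m) = zeta_6^(k*m) for k = 0,...,5. Row orthogonality: sum_m chi_k(m) conj(chi_l(m)) = 6 * [k = l].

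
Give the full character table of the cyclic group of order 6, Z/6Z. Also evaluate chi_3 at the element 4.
Character table of Z/6Z (irreps indexed chi_0,...,chi_5 with chi_k(m) = zeta_6^(k*m), zeta_6 = exp(2*pi*i/6)):
  irrep \ class  {0} (size 1)  {1} (size 1)    {2} (size 1)    {3} (size 1)  {4} (size 1)    {5} (size 1)  
  chi_0          1             1               1               1             1               1             
  chi_1          1             exp(I*pi/3)     exp(2*I*pi/3)   -1            exp(-2*I*pi/3)  exp(-I*pi/3)  
  chi_2          1             exp(2*I*pi/3)   exp(-2*I*pi/3)  1             exp(2*I*pi/3)   exp(-2*I*pi/3)
  chi_3          1             -1              1               -1            1               -1            
  chi_4          1             exp(-2*I*pi/3)  exp(2*I*pi/3)   1             exp(-2*I*pi/3)  exp(2*I*pi/3) 
  chi_5          1             exp(-I*pi/3)    exp(-2*I*pi/3)  -1            exp(2*I*pi/3)   exp(I*pi/3)   

Spot check: chi_3(4) = zeta_6^(3*4) = zeta_6^12 = 1.

Details: Z/6Z is abelian, so all 6 irreducible complex representations are 1-dimensional. They are given by chi_k(m) = zeta_6^(k*m) for k = 0,...,5. Row orthogonality: sum_m chi_k(m) conj(chi_l(m)) = 6 * [k = l].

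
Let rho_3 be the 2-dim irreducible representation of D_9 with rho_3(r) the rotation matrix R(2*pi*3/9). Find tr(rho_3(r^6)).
chi_{rho_3}(r^6) = 2*cos(2*pi*3*6/9) = 2

Explanation: rho_3(r^6) is rotation by angle 2*pi*3*6/9, whose trace is 2*cos(2*pi*3*6/9) = 2.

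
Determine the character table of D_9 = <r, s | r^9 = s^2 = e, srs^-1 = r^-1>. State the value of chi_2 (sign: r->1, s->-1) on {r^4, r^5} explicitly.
Conjugacy classes: {e} of size 1, {r^1, r^8} of size 2, {r^2, r^7} of size 2, {r^3, r^6} of size 2, {r^4, r^5} of size 2, {s, sr, ..., sr^8} of size 9.
Character table:
  irrep \ class              {e} (size 1)  {r^1, r^8} (size 2)  {r^2, r^7} (size 2)  {r^3, r^6} (size 2)  {r^4, r^5} (size 2)  {s, sr, ..., sr^8} (size 9)
  chi_1 (triv)               1             1                    1                    1                    1                    1                          
  chi_2 (sign: r->1, s->-1)  1             1                    1                    1                    1                    -1                         
  chi_3 (2d, j=1)            2             2*cos(2*pi/9)        2*cos(4*pi/9)        -1                   -2*cos(pi/9)         0                          
  chi_4 (2d, j=2)            2             2*cos(4*pi/9)        -2*cos(pi/9)         -1                   2*cos(2*pi/9)        0                          
  chi_5 (2d, j=3)            2             -1                   -1                   2                    -1                   0                          
  chi_6 (2d, j=4)            2             -2*cos(pi/9)         2*cos(2*pi/9)        -1                   2*cos(4*pi/9)        0                          

Spot check: chi_2 (sign: r->1, s->-1) on {r^4, r^5} = 1.

Solution. D_9 has order 2*9 = 18 with 6 conjugacy classes, hence 6 irreducibles. Sum of squared dims 1 + 1 + 4 + 4 + 4 + 4 = 18 = |G|. Linear characters come from the abelianisation; the 2-dimensional irreps have character r^k -> 2*cos(2*pi*j*k/9), reflections -> 0.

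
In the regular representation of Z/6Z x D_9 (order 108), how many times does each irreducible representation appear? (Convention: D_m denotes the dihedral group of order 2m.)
Each irreducible V_i of dimension d_i appears with multiplicity d_i, i.e. rho_reg = (direct sum over all irreducibles V_i) d_i V_i. The irreducible dimensions for Z/6Z x D_9 are 1, 1, 1, 1, 1, 1, 1, 1, 1, 1, 1, 1, 2, 2, 2, 2, 2, 2, 2, 2, 2, 2, 2, 2, 2, 2, 2, 2, 2, 2, 2, 2, 2, 2, 2, 2: 12 irreducibles of dimension 1, each with multiplicity 1; 24 irreducibles of dimension 2, each with multiplicity 2. Total dimension 12*1*1 + 24*2*2 = 108 = |G|.

Derivation: General theorem: in the regular representation of a finite group G, each irreducible appears with multiplicity equal to its dimension. Check: dim(rho_reg) = sum d_i^2 = 1 + 1 + 1 + 1 + 1 + 1 + 1 + 1 + 1 + 1 + 1 + 1 + 4 + 4 + 4 + 4 + 4 + 4 + 4 + 4 + 4 + 4 + 4 + 4 + 4 + 4 + 4 + 4 + 4 + 4 + 4 + 4 + 4 + 4 + 4 + 4 = 108 = |G|.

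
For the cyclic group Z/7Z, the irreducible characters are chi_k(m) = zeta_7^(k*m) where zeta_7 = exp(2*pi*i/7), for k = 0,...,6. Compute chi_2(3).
chi_2(3) = zeta_7^6 = exp(-2*I*pi/7)

Reasoning: chi_2(3) = zeta_7^(2*3) = zeta_7^6. Since zeta_7^7 = 1, this equals zeta_7^6 = exp(2*pi*i*6/7) = exp(-2*I*pi/7).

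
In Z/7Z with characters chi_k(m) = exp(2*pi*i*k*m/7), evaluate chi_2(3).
chi_2(3) = zeta_7^6 = exp(-2*I*pi/7)

Working: chi_2(3) = zeta_7^(2*3) = zeta_7^6. Since zeta_7^7 = 1, this equals zeta_7^6 = exp(2*pi*i*6/7) = exp(-2*I*pi/7).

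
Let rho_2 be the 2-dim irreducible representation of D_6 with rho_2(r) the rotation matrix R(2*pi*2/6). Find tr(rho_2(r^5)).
chi_{rho_2}(r^5) = 2*cos(2*pi*2*5/6) = -1

Details: rho_2(r^5) is rotation by angle 2*pi*2*5/6, whose trace is 2*cos(2*pi*2*5/6) = -1.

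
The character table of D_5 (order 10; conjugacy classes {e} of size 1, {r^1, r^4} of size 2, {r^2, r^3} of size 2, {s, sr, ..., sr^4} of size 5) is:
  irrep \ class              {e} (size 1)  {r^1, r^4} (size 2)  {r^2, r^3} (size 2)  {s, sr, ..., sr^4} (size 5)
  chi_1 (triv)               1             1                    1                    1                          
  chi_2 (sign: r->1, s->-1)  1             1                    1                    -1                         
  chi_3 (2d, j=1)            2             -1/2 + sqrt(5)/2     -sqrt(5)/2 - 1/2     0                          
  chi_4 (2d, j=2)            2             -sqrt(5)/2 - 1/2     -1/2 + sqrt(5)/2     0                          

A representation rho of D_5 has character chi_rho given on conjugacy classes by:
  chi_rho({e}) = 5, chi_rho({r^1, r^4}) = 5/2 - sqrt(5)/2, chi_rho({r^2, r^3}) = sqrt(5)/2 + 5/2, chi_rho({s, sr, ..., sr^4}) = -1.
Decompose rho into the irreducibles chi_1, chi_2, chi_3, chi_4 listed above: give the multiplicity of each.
Multiplicities: chi_1: 1, chi_2: 2, chi_3: 0, chi_4: 1.

Why: Use <chi_rho, chi> = (1/|G|) sum_C |C| * chi_rho(C) * conj(chi(C)) with |G| = 10 for each irreducible chi in the table:
  <chi_rho, chi_1> = (1/10)[1*(5)*conj(1) + 2*(5/2 - sqrt(5)/2)*conj(1) + 2*(sqrt(5)/2 + 5/2)*conj(1) + 5*(-1)*conj(1)]
      = (1/10)[(5) + (5 - sqrt(5)) + (sqrt(5) + 5) + (-5)] = 10/10 = 1
  <chi_rho, chi_2> = (1/10)[1*(5)*conj(1) + 2*(5/2 - sqrt(5)/2)*conj(1) + 2*(sqrt(5)/2 + 5/2)*conj(1) + 5*(-1)*conj(-1)]
      = (1/10)[(5) + (5 - sqrt(5)) + (sqrt(5) + 5) + (5)] = 20/10 = 2
  <chi_rho, chi_3> = (1/10)[1*(5)*conj(2) + 2*(5/2 - sqrt(5)/2)*conj(-1/2 + sqrt(5)/2) + 2*(sqrt(5)/2 + 5/2)*conj(-sqrt(5)/2 - 1/2) + 5*(-1)*conj(0)]
      = (1/10)[(10) + (-5 + 3*sqrt(5)) + (-3*sqrt(5) - 5) + (0)] = 0/10 = 0
  <chi_rho, chi_4> = (1/10)[1*(5)*conj(2) + 2*(5/2 - sqrt(5)/2)*conj(-sqrt(5)/2 - 1/2) + 2*(sqrt(5)/2 + 5/2)*conj(-1/2 + sqrt(5)/2) + 5*(-1)*conj(0)]
      = (1/10)[(10) + (-2*sqrt(5)) + (2*sqrt(5)) + (0)] = 10/10 = 1
Dimension check: dim(rho) = sum (mult * dim) = 1*1 + 2*1 + 0*2 + 1*2 = 5 = chi_rho(e) = 5.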